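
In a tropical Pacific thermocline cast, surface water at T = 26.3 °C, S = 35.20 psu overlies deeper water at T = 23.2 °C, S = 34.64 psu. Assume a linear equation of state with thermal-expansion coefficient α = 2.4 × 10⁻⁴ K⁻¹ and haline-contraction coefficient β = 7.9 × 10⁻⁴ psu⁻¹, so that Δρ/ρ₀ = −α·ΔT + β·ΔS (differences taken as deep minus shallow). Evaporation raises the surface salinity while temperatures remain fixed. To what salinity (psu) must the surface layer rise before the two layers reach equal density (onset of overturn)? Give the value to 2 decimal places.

35.58 psu

Neutral buoyancy requires −α(T_deep − T_surf) + β(S_deep − S_surf′) = 0.
S_surf′ = S_deep − (α/β)·ΔT = 34.64 − (2.4 × 10⁻⁴/7.9 × 10⁻⁴)·(-3.1) = 35.5818 psu.
Increase required: 35.5818 − 35.20 = 0.3818 psu.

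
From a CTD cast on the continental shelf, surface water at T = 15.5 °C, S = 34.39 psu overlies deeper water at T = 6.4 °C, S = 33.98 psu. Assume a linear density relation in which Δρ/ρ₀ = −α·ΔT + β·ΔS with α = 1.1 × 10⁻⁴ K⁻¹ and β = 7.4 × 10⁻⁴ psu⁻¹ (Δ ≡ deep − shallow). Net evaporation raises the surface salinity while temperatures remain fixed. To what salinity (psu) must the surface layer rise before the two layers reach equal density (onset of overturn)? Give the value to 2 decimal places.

Neutral buoyancy requires −α(T_deep − T_surf) + β(S_deep − S_surf′) = 0.
S_surf′ = S_deep − (α/β)·ΔT = 33.98 − (1.1 × 10⁻⁴/7.4 × 10⁻⁴)·(-9.1) = 35.3327 psu.
Increase required: 35.3327 − 34.39 = 0.9427 psu.

35.33 psu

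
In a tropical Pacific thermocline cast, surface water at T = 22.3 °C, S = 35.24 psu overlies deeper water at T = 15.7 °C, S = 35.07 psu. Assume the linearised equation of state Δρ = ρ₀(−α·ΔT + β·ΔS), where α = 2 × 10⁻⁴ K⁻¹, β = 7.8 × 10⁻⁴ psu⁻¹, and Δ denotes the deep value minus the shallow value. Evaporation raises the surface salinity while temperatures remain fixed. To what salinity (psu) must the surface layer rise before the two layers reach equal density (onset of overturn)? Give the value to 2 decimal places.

36.76 psu

Neutral buoyancy requires −α(T_deep − T_surf) + β(S_deep − S_surf′) = 0.
S_surf′ = S_deep − (α/β)·ΔT = 35.07 − (2 × 10⁻⁴/7.8 × 10⁻⁴)·(-6.6) = 36.7623 psu.
Increase required: 36.7623 − 35.24 = 1.5223 psu.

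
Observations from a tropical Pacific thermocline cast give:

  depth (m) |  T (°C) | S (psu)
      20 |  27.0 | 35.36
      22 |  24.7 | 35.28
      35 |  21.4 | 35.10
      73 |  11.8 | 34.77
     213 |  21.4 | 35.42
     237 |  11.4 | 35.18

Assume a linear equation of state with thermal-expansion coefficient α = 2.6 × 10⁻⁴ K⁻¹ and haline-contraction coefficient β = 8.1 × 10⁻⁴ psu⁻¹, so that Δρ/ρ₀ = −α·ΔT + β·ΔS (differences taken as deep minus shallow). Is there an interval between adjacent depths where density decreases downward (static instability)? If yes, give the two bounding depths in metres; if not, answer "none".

73–213 m

Evaluate Δρ/ρ₀ = −αΔT + βΔS across each adjacent pair:
  20–22 m: −αΔT+βΔS = −(2.6 × 10⁻⁴)(-2.3)+(8.1 × 10⁻⁴)(-0.08) = 5.3 × 10⁻⁴ → stable
  22–35 m: −αΔT+βΔS = −(2.6 × 10⁻⁴)(-3.3)+(8.1 × 10⁻⁴)(-0.18) = 7.1 × 10⁻⁴ → stable
  35–73 m: −αΔT+βΔS = −(2.6 × 10⁻⁴)(-9.6)+(8.1 × 10⁻⁴)(-0.33) = 2.2 × 10⁻³ → stable
  73–213 m: −αΔT+βΔS = −(2.6 × 10⁻⁴)(+9.6)+(8.1 × 10⁻⁴)(+0.65) = -2.0 × 10⁻³ → UNSTABLE
  213–237 m: −αΔT+βΔS = −(2.6 × 10⁻⁴)(-10.0)+(8.1 × 10⁻⁴)(-0.24) = 2.4 × 10⁻³ → stable
The 73–213 m interval has Δρ < 0: lighter water underlies denser water.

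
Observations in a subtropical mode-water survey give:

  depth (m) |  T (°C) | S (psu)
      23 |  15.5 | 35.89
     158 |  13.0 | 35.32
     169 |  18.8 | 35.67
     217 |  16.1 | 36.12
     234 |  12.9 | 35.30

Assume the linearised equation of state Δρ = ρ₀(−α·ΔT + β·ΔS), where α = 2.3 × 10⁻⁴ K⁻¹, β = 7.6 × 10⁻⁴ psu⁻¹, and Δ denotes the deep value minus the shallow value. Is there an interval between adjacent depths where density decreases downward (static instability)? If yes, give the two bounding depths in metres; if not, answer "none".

Evaluate Δρ/ρ₀ = −αΔT + βΔS across each adjacent pair:
  23–158 m: −αΔT+βΔS = −(2.3 × 10⁻⁴)(-2.5)+(7.6 × 10⁻⁴)(-0.57) = 1.4 × 10⁻⁴ → stable
  158–169 m: −αΔT+βΔS = −(2.3 × 10⁻⁴)(+5.8)+(7.6 × 10⁻⁴)(+0.35) = -1.1 × 10⁻³ → UNSTABLE
  169–217 m: −αΔT+βΔS = −(2.3 × 10⁻⁴)(-2.7)+(7.6 × 10⁻⁴)(+0.45) = 9.6 × 10⁻⁴ → stable
  217–234 m: −αΔT+βΔS = −(2.3 × 10⁻⁴)(-3.2)+(7.6 × 10⁻⁴)(-0.82) = 1.1 × 10⁻⁴ → stable
The 158–169 m interval has Δρ < 0: lighter water underlies denser water.

158–169 m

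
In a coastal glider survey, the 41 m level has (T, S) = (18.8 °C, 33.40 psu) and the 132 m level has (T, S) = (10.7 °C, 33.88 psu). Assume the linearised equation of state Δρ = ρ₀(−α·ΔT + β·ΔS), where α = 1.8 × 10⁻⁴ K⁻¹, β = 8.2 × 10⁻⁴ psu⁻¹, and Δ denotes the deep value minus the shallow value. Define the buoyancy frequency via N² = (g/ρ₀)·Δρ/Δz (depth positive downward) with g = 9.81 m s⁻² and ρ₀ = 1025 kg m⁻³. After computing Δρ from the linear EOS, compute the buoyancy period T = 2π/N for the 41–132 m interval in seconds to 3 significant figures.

ΔT = -8.1 K, ΔS = +0.48 psu (deep − shallow).
Δρ/ρ₀ = −αΔT + βΔS = 1.458 × 10⁻³ + 3.936 × 10⁻⁴ = 1.8516 × 10⁻³, so Δρ ≈ 1.898 kg m⁻³.
N² = (g/ρ₀)·Δρ/Δz = g·(Δρ/ρ₀)/Δz = 9.81 × 1.8516 × 10⁻³ / 91 = 1.9961 × 10⁻⁴ s⁻².
N = √(1.9961 × 10⁻⁴) = 0.014128 rad s⁻¹ → T = 2π/N = 444.73 s ≈ 445 s.

445 s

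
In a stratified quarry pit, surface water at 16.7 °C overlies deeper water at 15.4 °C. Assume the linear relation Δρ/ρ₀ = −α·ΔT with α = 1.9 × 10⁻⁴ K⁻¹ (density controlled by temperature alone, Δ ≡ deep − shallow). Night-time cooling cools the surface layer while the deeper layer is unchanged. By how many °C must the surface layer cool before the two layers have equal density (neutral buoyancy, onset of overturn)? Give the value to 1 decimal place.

1.3 °C

With temperature the only control, equal density requires T_surf′ = T_deep.
T_surf′ = 15.4 °C.
Cooling required: 16.7 − 15.4 = 1.3 °C.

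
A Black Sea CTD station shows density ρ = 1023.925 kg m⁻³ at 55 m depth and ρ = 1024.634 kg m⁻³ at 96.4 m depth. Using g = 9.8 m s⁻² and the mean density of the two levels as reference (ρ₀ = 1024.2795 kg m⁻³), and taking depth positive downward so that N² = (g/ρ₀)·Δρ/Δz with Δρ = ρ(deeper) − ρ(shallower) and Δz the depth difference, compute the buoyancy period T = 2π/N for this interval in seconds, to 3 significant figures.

491 s

Δρ = 1024.634 − 1023.925 = 0.709 kg m⁻³ over Δz = 96.4 − 55 = 41.4 m.
N² = (9.8/1024.2795) × (0.709/41.4) = 1.6385 × 10⁻⁴ s⁻².
N = √(1.6385 × 10⁻⁴) = 0.012800 rad s⁻¹, so T = 2π/N = 490.87 s ≈ 491 s.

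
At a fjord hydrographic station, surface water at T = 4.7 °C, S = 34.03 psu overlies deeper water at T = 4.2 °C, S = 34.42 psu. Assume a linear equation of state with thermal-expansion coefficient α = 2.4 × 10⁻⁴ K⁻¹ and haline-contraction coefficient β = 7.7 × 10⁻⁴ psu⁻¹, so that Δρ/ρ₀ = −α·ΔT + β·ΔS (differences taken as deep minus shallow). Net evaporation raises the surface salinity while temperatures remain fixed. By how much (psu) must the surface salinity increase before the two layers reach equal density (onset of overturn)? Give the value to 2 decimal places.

Neutral buoyancy requires −α(T_deep − T_surf) + β(S_deep − S_surf′) = 0.
S_surf′ = S_deep − (α/β)·ΔT = 34.42 − (2.4 × 10⁻⁴/7.7 × 10⁻⁴)·(-0.5) = 34.5758 psu.
Increase required: 34.5758 − 34.03 = 0.5458 psu.

0.55 psu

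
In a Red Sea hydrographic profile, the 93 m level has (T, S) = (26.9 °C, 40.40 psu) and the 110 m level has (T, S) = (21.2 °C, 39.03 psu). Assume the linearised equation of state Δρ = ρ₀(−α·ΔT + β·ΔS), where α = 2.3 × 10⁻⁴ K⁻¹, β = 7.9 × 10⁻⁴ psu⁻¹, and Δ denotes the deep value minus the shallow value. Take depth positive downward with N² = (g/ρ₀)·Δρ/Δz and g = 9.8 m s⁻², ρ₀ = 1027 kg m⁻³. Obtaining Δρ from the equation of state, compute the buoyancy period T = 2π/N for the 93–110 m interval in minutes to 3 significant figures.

9.12 min

ΔT = -5.7 K, ΔS = -1.37 psu (deep − shallow).
Δρ/ρ₀ = −αΔT + βΔS = 1.311 × 10⁻³ − 1.0823 × 10⁻³ = 2.287 × 10⁻⁴, so Δρ ≈ 0.2349 kg m⁻³.
N² = (g/ρ₀)·Δρ/Δz = g·(Δρ/ρ₀)/Δz = 9.8 × 2.287 × 10⁻⁴ / 17 = 1.3184 × 10⁻⁴ s⁻².
N = √(1.3184 × 10⁻⁴) = 0.011482 rad s⁻¹ → T = 2π/N = 547.22 s = 9.1203 min ≈ 9.12 min.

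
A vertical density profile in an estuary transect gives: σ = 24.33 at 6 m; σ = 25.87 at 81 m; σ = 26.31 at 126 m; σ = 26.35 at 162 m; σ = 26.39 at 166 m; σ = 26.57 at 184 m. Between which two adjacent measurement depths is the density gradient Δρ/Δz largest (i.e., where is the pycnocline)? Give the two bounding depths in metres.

6–81 m

Compute the density gradient over each adjacent pair:
  6–81 m: Δρ/Δz = 1.54/75 = 0.021 kg m⁻⁴
  81–126 m: Δρ/Δz = 0.44/45 = 9.8 × 10⁻³ kg m⁻⁴
  126–162 m: Δρ/Δz = 0.04/36 = 1.1 × 10⁻³ kg m⁻⁴
  162–166 m: Δρ/Δz = 0.04/4 = 0.010 kg m⁻⁴
  166–184 m: Δρ/Δz = 0.18/18 = 0.010 kg m⁻⁴
The largest gradient is in the 6–81 m interval — the pycnocline.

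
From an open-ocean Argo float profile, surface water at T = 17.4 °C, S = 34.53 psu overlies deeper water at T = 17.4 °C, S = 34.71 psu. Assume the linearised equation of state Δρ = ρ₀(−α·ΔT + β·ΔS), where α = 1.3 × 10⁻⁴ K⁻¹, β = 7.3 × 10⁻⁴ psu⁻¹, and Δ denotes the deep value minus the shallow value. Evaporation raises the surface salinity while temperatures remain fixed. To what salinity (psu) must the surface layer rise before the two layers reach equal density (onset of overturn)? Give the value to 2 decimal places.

34.71 psu

Neutral buoyancy requires −α(T_deep − T_surf) + β(S_deep − S_surf′) = 0.
S_surf′ = S_deep − (α/β)·ΔT = 34.71 − (1.3 × 10⁻⁴/7.3 × 10⁻⁴)·(+0.0) = 34.7100 psu.
Increase required: 34.7100 − 34.53 = 0.1800 psu.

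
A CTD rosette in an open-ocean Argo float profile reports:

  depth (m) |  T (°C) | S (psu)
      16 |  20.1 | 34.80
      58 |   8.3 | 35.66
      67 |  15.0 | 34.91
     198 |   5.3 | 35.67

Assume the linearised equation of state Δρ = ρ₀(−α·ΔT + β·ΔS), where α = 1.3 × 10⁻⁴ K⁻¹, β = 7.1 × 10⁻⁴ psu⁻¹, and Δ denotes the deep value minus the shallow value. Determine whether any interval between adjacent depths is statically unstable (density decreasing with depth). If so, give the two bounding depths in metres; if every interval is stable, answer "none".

Evaluate Δρ/ρ₀ = −αΔT + βΔS across each adjacent pair:
  16–58 m: −αΔT+βΔS = −(1.3 × 10⁻⁴)(-11.8)+(7.1 × 10⁻⁴)(+0.86) = 2.1 × 10⁻³ → stable
  58–67 m: −αΔT+βΔS = −(1.3 × 10⁻⁴)(+6.7)+(7.1 × 10⁻⁴)(-0.75) = -1.4 × 10⁻³ → UNSTABLE
  67–198 m: −αΔT+βΔS = −(1.3 × 10⁻⁴)(-9.7)+(7.1 × 10⁻⁴)(+0.76) = 1.8 × 10⁻³ → stable
The 58–67 m interval has Δρ < 0: lighter water underlies denser water.

58–67 m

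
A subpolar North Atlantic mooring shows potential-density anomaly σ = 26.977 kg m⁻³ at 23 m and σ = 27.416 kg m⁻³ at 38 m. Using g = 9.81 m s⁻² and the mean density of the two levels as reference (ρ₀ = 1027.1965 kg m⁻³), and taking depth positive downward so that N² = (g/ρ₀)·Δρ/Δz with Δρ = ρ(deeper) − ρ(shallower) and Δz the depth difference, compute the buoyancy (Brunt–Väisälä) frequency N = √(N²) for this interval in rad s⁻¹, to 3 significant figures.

0.0167 rad s⁻¹

Δρ = 1027.416 − 1026.977 = 0.439 kg m⁻³ over Δz = 38 − 23 = 15 m.
N² = (9.81/1027.1965) × (0.439/15) = 2.7950 × 10⁻⁴ s⁻².
N = √(2.7950 × 10⁻⁴) = 0.016718 rad s⁻¹ ≈ 0.0167 rad s⁻¹.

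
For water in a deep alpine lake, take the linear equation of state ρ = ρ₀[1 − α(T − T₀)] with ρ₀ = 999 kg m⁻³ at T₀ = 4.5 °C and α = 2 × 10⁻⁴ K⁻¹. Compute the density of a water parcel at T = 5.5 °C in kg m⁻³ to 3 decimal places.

998.800 kg m⁻³

T − T₀ = +1.0 K.
Bracket = 1 − α·(+1.0) = 1 + (-2.00 × 10⁻⁴) = 0.9998000.
ρ = 999 × 0.9998000 = 998.800 kg m⁻³.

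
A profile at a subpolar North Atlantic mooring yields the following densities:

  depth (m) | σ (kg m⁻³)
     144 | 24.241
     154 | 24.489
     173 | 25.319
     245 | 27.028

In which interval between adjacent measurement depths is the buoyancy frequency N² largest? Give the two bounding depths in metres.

154–173 m

Compute the density gradient over each adjacent pair:
  144–154 m: Δρ/Δz = 0.248/10 = 0.025 kg m⁻⁴
  154–173 m: Δρ/Δz = 0.830/19 = 0.044 kg m⁻⁴
  173–245 m: Δρ/Δz = 1.709/72 = 0.024 kg m⁻⁴
The largest gradient is in the 154–173 m interval — the pycnocline.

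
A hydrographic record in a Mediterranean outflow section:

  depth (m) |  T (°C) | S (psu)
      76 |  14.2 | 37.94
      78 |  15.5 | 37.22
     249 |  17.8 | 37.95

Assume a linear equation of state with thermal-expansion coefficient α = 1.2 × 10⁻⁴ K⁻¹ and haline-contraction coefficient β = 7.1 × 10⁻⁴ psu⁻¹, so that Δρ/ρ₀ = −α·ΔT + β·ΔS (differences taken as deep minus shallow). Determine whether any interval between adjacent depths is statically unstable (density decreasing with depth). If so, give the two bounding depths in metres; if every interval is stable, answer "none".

76–78 m

Evaluate Δρ/ρ₀ = −αΔT + βΔS across each adjacent pair:
  76–78 m: −αΔT+βΔS = −(1.2 × 10⁻⁴)(+1.3)+(7.1 × 10⁻⁴)(-0.72) = -6.7 × 10⁻⁴ → UNSTABLE
  78–249 m: −αΔT+βΔS = −(1.2 × 10⁻⁴)(+2.3)+(7.1 × 10⁻⁴)(+0.73) = 2.4 × 10⁻⁴ → stable
The 76–78 m interval has Δρ < 0: lighter water underlies denser water.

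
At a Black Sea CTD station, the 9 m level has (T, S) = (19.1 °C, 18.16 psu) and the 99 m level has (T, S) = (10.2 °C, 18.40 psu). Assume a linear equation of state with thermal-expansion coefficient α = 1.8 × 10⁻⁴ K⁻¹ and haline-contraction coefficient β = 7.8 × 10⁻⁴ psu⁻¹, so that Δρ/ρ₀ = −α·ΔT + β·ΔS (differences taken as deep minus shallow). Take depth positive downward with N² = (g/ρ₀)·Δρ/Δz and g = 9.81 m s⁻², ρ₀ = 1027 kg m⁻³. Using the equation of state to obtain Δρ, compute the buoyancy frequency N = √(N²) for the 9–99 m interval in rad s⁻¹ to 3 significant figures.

ΔT = -8.9 K, ΔS = +0.24 psu (deep − shallow).
Δρ/ρ₀ = −αΔT + βΔS = 1.602 × 10⁻³ + 1.872 × 10⁻⁴ = 1.7892 × 10⁻³, so Δρ ≈ 1.838 kg m⁻³.
N² = (g/ρ₀)·Δρ/Δz = g·(Δρ/ρ₀)/Δz = 9.81 × 1.7892 × 10⁻³ / 90 = 1.9502 × 10⁻⁴ s⁻².
N = √(1.9502 × 10⁻⁴) = 0.013965 rad s⁻¹ ≈ 0.0140 rad s⁻¹.

0.0140 rad s⁻¹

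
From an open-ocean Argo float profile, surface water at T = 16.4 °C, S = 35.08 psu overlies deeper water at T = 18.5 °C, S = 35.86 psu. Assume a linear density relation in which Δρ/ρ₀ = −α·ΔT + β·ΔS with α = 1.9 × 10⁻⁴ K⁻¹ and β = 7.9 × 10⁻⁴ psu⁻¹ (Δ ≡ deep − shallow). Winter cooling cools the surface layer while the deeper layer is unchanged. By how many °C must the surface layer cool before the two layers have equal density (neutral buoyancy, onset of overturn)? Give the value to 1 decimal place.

Neutral buoyancy requires Δρ = 0, i.e. −α(T_deep − T_surf′) + β(S_deep − S_surf) = 0.
T_surf′ = T_deep − (β/α)·ΔS = 18.5 − (7.9 × 10⁻⁴/1.9 × 10⁻⁴)·(+0.78) = 15.257 °C.
Cooling required: 16.4 − (15.257) = 1.143 °C.

1.1 °C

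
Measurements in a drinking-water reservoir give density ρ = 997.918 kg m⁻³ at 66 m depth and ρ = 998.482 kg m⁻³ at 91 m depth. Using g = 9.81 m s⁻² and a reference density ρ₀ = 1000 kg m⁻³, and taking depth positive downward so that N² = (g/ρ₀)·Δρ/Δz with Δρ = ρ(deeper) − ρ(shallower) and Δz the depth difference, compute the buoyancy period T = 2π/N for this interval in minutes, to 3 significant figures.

Δρ = 998.482 − 997.918 = 0.564 kg m⁻³ over Δz = 91 − 66 = 25 m.
N² = (9.81/1000) × (0.564/25) = 2.2131 × 10⁻⁴ s⁻².
N = √(2.2131 × 10⁻⁴) = 0.014876 rad s⁻¹, so T = 2π/N = 422.37 s = 7.0395 min ≈ 7.04 min.

7.04 min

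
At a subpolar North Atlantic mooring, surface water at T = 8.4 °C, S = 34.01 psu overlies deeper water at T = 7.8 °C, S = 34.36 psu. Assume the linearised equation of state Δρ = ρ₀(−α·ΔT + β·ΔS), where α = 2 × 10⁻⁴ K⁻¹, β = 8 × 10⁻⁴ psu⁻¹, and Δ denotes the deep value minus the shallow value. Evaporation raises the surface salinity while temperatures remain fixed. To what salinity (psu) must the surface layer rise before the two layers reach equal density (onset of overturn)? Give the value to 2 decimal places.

Neutral buoyancy requires −α(T_deep − T_surf) + β(S_deep − S_surf′) = 0.
S_surf′ = S_deep − (α/β)·ΔT = 34.36 − (2 × 10⁻⁴/8 × 10⁻⁴)·(-0.6) = 34.5100 psu.
Increase required: 34.5100 − 34.01 = 0.5000 psu.

34.51 psu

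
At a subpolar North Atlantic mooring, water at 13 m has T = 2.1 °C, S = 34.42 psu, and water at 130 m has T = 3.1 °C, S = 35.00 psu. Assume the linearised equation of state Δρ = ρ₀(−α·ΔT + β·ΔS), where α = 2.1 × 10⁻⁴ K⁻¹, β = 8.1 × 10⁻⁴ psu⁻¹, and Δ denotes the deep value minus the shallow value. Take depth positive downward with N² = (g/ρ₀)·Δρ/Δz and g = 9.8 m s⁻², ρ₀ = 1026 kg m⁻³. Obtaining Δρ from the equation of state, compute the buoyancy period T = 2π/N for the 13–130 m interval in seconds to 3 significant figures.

1.35 × 10³ s

ΔT = +1.0 K, ΔS = +0.58 psu (deep − shallow).
Δρ/ρ₀ = −αΔT + βΔS = -2.10 × 10⁻⁴ + 4.698 × 10⁻⁴ = 2.598 × 10⁻⁴, so Δρ ≈ 0.2666 kg m⁻³.
N² = (g/ρ₀)·Δρ/Δz = g·(Δρ/ρ₀)/Δz = 9.8 × 2.598 × 10⁻⁴ / 117 = 2.1761 × 10⁻⁵ s⁻².
N = √(2.1761 × 10⁻⁵) = 4.6649 × 10⁻³ rad s⁻¹ → T = 2π/N = 1.3469 × 10³ s ≈ 1.35 × 10³ s.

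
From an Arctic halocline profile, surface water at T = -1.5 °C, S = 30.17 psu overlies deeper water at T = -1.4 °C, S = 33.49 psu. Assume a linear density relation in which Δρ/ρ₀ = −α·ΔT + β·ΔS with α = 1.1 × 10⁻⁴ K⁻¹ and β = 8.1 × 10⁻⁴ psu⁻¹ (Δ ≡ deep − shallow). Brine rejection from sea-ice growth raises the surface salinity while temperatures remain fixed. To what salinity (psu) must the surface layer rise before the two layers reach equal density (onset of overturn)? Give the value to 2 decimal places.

Neutral buoyancy requires −α(T_deep − T_surf) + β(S_deep − S_surf′) = 0.
S_surf′ = S_deep − (α/β)·ΔT = 33.49 − (1.1 × 10⁻⁴/8.1 × 10⁻⁴)·(+0.1) = 33.4764 psu.
Increase required: 33.4764 − 30.17 = 3.3064 psu.

33.48 psu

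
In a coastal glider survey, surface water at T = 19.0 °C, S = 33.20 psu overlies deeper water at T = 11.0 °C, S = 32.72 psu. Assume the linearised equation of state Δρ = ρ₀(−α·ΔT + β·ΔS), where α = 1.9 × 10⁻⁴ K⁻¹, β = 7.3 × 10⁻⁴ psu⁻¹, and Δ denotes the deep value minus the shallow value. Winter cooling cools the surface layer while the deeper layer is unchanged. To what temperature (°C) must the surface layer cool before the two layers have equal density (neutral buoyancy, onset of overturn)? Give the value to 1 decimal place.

Neutral buoyancy requires Δρ = 0, i.e. −α(T_deep − T_surf′) + β(S_deep − S_surf) = 0.
T_surf′ = T_deep − (β/α)·ΔS = 11.0 − (7.3 × 10⁻⁴/1.9 × 10⁻⁴)·(-0.48) = 12.844 °C.
Cooling required: 19.0 − (12.844) = 6.156 °C.

12.8 °C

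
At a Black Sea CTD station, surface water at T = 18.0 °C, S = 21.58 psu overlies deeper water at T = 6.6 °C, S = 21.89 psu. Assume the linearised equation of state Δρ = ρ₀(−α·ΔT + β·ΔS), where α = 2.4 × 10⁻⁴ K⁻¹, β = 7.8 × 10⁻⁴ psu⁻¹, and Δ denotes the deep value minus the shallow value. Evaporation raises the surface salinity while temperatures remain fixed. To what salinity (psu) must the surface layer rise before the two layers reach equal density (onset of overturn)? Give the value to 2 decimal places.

25.40 psu

Neutral buoyancy requires −α(T_deep − T_surf) + β(S_deep − S_surf′) = 0.
S_surf′ = S_deep − (α/β)·ΔT = 21.89 − (2.4 × 10⁻⁴/7.8 × 10⁻⁴)·(-11.4) = 25.3977 psu.
Increase required: 25.3977 − 21.58 = 3.8177 psu.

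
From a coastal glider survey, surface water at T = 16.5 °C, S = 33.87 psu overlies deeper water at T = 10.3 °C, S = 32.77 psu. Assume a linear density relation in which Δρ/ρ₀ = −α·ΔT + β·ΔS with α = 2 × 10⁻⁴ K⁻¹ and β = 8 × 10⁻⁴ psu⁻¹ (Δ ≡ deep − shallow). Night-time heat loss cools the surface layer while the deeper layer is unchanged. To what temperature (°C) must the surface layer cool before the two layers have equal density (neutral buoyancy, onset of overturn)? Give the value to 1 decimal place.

Neutral buoyancy requires Δρ = 0, i.e. −α(T_deep − T_surf′) + β(S_deep − S_surf) = 0.
T_surf′ = T_deep − (β/α)·ΔS = 10.3 − (8 × 10⁻⁴/2 × 10⁻⁴)·(-1.10) = 14.700 °C.
Cooling required: 16.5 − (14.700) = 1.800 °C.

14.7 °C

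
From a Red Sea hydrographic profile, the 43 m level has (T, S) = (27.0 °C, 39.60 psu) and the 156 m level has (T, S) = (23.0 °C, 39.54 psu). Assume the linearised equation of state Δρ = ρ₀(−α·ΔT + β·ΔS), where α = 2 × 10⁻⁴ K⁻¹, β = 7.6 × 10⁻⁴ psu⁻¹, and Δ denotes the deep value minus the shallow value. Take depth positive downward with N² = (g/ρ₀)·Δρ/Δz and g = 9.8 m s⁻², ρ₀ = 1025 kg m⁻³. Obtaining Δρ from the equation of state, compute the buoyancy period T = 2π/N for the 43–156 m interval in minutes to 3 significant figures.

12.9 min

ΔT = -4.0 K, ΔS = -0.06 psu (deep − shallow).
Δρ/ρ₀ = −αΔT + βΔS = 8.00 × 10⁻⁴ − 4.56 × 10⁻⁵ = 7.544 × 10⁻⁴, so Δρ ≈ 0.7733 kg m⁻³.
N² = (g/ρ₀)·Δρ/Δz = g·(Δρ/ρ₀)/Δz = 9.8 × 7.544 × 10⁻⁴ / 113 = 6.5426 × 10⁻⁵ s⁻².
N = √(6.5426 × 10⁻⁵) = 8.0886 × 10⁻³ rad s⁻¹ → T = 2π/N = 776.80 s = 12.947 min ≈ 12.9 min.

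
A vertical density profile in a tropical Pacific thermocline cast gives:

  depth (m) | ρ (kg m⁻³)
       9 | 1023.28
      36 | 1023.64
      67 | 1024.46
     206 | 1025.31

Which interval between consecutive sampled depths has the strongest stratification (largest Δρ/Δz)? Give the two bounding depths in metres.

Compute the density gradient over each adjacent pair:
  9–36 m: Δρ/Δz = 0.36/27 = 0.013 kg m⁻⁴
  36–67 m: Δρ/Δz = 0.82/31 = 0.026 kg m⁻⁴
  67–206 m: Δρ/Δz = 0.85/139 = 6.1 × 10⁻³ kg m⁻⁴
The largest gradient is in the 36–67 m interval — the pycnocline.

36–67 m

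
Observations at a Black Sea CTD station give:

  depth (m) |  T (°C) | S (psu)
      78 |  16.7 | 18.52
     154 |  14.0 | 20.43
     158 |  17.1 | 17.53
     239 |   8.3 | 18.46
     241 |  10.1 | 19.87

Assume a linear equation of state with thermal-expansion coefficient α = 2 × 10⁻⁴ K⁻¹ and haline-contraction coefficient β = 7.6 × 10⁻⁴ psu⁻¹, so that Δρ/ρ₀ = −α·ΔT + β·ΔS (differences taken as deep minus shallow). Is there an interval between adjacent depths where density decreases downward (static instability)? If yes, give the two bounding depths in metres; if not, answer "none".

Evaluate Δρ/ρ₀ = −αΔT + βΔS across each adjacent pair:
  78–154 m: −αΔT+βΔS = −(2 × 10⁻⁴)(-2.7)+(7.6 × 10⁻⁴)(+1.91) = 2.0 × 10⁻³ → stable
  154–158 m: −αΔT+βΔS = −(2 × 10⁻⁴)(+3.1)+(7.6 × 10⁻⁴)(-2.90) = -2.8 × 10⁻³ → UNSTABLE
  158–239 m: −αΔT+βΔS = −(2 × 10⁻⁴)(-8.8)+(7.6 × 10⁻⁴)(+0.93) = 2.5 × 10⁻³ → stable
  239–241 m: −αΔT+βΔS = −(2 × 10⁻⁴)(+1.8)+(7.6 × 10⁻⁴)(+1.41) = 7.1 × 10⁻⁴ → stable
The 154–158 m interval has Δρ < 0: lighter water underlies denser water.

154–158 m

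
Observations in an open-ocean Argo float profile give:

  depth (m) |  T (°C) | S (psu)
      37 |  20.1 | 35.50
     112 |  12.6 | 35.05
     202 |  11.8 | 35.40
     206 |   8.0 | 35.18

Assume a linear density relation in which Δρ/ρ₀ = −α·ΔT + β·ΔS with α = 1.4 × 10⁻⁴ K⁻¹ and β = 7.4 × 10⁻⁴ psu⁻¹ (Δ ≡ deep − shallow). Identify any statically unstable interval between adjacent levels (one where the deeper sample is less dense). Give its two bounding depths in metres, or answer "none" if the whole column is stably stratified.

none

Evaluate Δρ/ρ₀ = −αΔT + βΔS across each adjacent pair:
  37–112 m: −αΔT+βΔS = −(1.4 × 10⁻⁴)(-7.5)+(7.4 × 10⁻⁴)(-0.45) = 7.2 × 10⁻⁴ → stable
  112–202 m: −αΔT+βΔS = −(1.4 × 10⁻⁴)(-0.8)+(7.4 × 10⁻⁴)(+0.35) = 3.7 × 10⁻⁴ → stable
  202–206 m: −αΔT+βΔS = −(1.4 × 10⁻⁴)(-3.8)+(7.4 × 10⁻⁴)(-0.22) = 3.7 × 10⁻⁴ → stable
Every interval has Δρ > 0: the column is stably stratified throughout.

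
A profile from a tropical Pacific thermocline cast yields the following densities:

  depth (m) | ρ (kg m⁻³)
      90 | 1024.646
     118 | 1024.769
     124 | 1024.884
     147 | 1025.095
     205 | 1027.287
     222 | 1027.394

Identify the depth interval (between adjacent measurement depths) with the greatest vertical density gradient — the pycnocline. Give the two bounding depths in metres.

Compute the density gradient over each adjacent pair:
  90–118 m: Δρ/Δz = 0.123/28 = 4.4 × 10⁻³ kg m⁻⁴
  118–124 m: Δρ/Δz = 0.115/6 = 0.019 kg m⁻⁴
  124–147 m: Δρ/Δz = 0.211/23 = 9.2 × 10⁻³ kg m⁻⁴
  147–205 m: Δρ/Δz = 2.192/58 = 0.038 kg m⁻⁴
  205–222 m: Δρ/Δz = 0.107/17 = 6.3 × 10⁻³ kg m⁻⁴
The largest gradient is in the 147–205 m interval — the pycnocline.

147–205 m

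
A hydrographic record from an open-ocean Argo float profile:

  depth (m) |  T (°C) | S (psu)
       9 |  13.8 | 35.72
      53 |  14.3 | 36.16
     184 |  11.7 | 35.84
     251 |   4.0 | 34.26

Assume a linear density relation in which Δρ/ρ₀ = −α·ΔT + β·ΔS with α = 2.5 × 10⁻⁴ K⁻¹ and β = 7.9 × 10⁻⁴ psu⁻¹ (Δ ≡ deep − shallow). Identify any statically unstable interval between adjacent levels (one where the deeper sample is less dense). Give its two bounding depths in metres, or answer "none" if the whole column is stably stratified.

Evaluate Δρ/ρ₀ = −αΔT + βΔS across each adjacent pair:
  9–53 m: −αΔT+βΔS = −(2.5 × 10⁻⁴)(+0.5)+(7.9 × 10⁻⁴)(+0.44) = 2.2 × 10⁻⁴ → stable
  53–184 m: −αΔT+βΔS = −(2.5 × 10⁻⁴)(-2.6)+(7.9 × 10⁻⁴)(-0.32) = 4.0 × 10⁻⁴ → stable
  184–251 m: −αΔT+βΔS = −(2.5 × 10⁻⁴)(-7.7)+(7.9 × 10⁻⁴)(-1.58) = 6.8 × 10⁻⁴ → stable
Every interval has Δρ > 0: the column is stably stratified throughout.

none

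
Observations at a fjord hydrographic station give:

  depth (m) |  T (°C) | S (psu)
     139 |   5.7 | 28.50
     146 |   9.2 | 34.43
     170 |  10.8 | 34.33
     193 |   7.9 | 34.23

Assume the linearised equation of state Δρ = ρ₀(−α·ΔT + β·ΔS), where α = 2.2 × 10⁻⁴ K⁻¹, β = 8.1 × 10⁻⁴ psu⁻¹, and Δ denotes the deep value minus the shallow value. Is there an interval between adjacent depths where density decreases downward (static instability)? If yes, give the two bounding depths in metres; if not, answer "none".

Evaluate Δρ/ρ₀ = −αΔT + βΔS across each adjacent pair:
  139–146 m: −αΔT+βΔS = −(2.2 × 10⁻⁴)(+3.5)+(8.1 × 10⁻⁴)(+5.93) = 4.0 × 10⁻³ → stable
  146–170 m: −αΔT+βΔS = −(2.2 × 10⁻⁴)(+1.6)+(8.1 × 10⁻⁴)(-0.10) = -4.3 × 10⁻⁴ → UNSTABLE
  170–193 m: −αΔT+βΔS = −(2.2 × 10⁻⁴)(-2.9)+(8.1 × 10⁻⁴)(-0.10) = 5.6 × 10⁻⁴ → stable
The 146–170 m interval has Δρ < 0: lighter water underlies denser water.

146–170 m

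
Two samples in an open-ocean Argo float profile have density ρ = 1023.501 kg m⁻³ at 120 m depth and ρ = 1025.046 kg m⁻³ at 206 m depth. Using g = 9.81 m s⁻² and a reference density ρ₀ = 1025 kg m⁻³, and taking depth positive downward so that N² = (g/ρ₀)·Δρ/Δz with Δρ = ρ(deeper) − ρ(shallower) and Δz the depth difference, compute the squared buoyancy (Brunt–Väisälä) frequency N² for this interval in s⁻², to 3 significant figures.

1.72 × 10⁻⁴ s⁻²

Δρ = 1025.046 − 1023.501 = 1.545 kg m⁻³ over Δz = 206 − 120 = 86 m.
N² = (9.81/1025) × (1.545/86) = 1.7194 × 10⁻⁴ s⁻² ≈ 1.72 × 10⁻⁴ s⁻².
Since Δρ > 0 the layer is stably stratified.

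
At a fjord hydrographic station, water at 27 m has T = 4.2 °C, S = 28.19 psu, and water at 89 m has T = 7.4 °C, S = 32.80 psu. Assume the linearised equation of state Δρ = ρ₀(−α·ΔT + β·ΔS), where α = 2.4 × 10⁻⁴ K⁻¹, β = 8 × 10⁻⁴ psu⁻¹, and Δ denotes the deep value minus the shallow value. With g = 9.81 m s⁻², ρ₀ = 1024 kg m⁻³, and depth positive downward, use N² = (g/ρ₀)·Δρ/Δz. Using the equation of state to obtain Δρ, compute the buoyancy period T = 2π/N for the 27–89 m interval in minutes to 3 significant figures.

ΔT = +3.2 K, ΔS = +4.61 psu (deep − shallow).
Δρ/ρ₀ = −αΔT + βΔS = -7.68 × 10⁻⁴ + 3.688 × 10⁻³ = 2.92 × 10⁻³, so Δρ ≈ 2.990 kg m⁻³.
N² = (g/ρ₀)·Δρ/Δz = g·(Δρ/ρ₀)/Δz = 9.81 × 2.92 × 10⁻³ / 62 = 4.6202 × 10⁻⁴ s⁻².
N = √(4.6202 × 10⁻⁴) = 0.021495 rad s⁻¹ → T = 2π/N = 292.31 s = 4.8718 min ≈ 4.87 min.

4.87 min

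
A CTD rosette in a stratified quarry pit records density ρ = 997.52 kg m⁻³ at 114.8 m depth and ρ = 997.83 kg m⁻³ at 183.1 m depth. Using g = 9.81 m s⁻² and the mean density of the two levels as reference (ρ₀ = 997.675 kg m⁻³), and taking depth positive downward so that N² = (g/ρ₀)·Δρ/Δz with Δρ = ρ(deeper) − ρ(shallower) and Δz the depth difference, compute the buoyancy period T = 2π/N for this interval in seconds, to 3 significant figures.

941 s

Δρ = 997.83 − 997.52 = 0.31 kg m⁻³ over Δz = 183.1 − 114.8 = 68.3 m.
N² = (9.81/997.675) × (0.31/68.3) = 4.4629 × 10⁻⁵ s⁻².
N = √(4.4629 × 10⁻⁵) = 6.6805 × 10⁻³ rad s⁻¹, so T = 2π/N = 940.53 s ≈ 941 s.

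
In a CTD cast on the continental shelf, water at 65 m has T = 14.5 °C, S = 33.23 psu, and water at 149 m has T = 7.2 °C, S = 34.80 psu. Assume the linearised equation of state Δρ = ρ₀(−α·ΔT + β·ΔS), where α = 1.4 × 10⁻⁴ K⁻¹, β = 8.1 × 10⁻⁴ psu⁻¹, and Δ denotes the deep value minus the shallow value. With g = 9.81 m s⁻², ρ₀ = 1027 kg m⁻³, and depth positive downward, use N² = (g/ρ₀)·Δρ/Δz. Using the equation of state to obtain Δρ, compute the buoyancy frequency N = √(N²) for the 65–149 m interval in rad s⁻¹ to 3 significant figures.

0.0164 rad s⁻¹

ΔT = -7.3 K, ΔS = +1.57 psu (deep − shallow).
Δρ/ρ₀ = −αΔT + βΔS = 1.022 × 10⁻³ + 1.2717 × 10⁻³ = 2.2937 × 10⁻³, so Δρ ≈ 2.356 kg m⁻³.
N² = (g/ρ₀)·Δρ/Δz = g·(Δρ/ρ₀)/Δz = 9.81 × 2.2937 × 10⁻³ / 84 = 2.6787 × 10⁻⁴ s⁻².
N = √(2.6787 × 10⁻⁴) = 0.016367 rad s⁻¹ ≈ 0.0164 rad s⁻¹.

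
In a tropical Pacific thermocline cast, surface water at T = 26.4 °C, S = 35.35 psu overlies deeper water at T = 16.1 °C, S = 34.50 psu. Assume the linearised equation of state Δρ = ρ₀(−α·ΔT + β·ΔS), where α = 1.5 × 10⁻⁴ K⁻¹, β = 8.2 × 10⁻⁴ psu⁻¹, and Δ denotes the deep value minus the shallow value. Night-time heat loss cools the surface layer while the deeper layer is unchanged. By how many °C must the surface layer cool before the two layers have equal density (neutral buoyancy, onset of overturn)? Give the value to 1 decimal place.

5.7 °C

Neutral buoyancy requires Δρ = 0, i.e. −α(T_deep − T_surf′) + β(S_deep − S_surf) = 0.
T_surf′ = T_deep − (β/α)·ΔS = 16.1 − (8.2 × 10⁻⁴/1.5 × 10⁻⁴)·(-0.85) = 20.747 °C.
Cooling required: 26.4 − (20.747) = 5.653 °C.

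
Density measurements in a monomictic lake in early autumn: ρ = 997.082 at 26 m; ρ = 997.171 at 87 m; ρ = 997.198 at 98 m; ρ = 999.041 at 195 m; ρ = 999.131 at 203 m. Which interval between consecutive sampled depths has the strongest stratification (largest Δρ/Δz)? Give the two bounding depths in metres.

Compute the density gradient over each adjacent pair:
  26–87 m: Δρ/Δz = 0.089/61 = 1.5 × 10⁻³ kg m⁻⁴
  87–98 m: Δρ/Δz = 0.027/11 = 2.5 × 10⁻³ kg m⁻⁴
  98–195 m: Δρ/Δz = 1.843/97 = 0.019 kg m⁻⁴
  195–203 m: Δρ/Δz = 0.090/8 = 0.011 kg m⁻⁴
The largest gradient is in the 98–195 m interval — the pycnocline.

98–195 m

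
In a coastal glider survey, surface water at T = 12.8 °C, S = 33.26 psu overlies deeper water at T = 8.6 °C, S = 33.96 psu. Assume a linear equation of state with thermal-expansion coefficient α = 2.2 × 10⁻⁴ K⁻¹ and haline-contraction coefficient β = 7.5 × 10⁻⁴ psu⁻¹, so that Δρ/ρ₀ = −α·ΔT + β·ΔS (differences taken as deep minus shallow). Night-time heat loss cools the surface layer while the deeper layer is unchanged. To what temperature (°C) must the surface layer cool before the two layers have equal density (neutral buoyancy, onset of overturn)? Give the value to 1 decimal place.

6.2 °C

Neutral buoyancy requires Δρ = 0, i.e. −α(T_deep − T_surf′) + β(S_deep − S_surf) = 0.
T_surf′ = T_deep − (β/α)·ΔS = 8.6 − (7.5 × 10⁻⁴/2.2 × 10⁻⁴)·(+0.70) = 6.214 °C.
Cooling required: 12.8 − (6.214) = 6.586 °C.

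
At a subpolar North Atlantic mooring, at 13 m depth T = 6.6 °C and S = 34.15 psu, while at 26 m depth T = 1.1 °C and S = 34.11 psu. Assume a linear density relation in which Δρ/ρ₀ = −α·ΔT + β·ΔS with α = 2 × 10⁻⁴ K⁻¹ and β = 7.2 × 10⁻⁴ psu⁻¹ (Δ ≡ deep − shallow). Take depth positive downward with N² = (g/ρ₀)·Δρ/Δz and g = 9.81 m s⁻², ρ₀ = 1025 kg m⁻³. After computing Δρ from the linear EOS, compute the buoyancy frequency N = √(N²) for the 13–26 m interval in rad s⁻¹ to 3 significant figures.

ΔT = -5.5 K, ΔS = -0.04 psu (deep − shallow).
Δρ/ρ₀ = −αΔT + βΔS = 1.10 × 10⁻³ − 2.88 × 10⁻⁵ = 1.0712 × 10⁻³, so Δρ ≈ 1.098 kg m⁻³.
N² = (g/ρ₀)·Δρ/Δz = g·(Δρ/ρ₀)/Δz = 9.81 × 1.0712 × 10⁻³ / 13 = 8.0834 × 10⁻⁴ s⁻².
N = √(8.0834 × 10⁻⁴) = 0.028431 rad s⁻¹ ≈ 0.0284 rad s⁻¹.

0.0284 rad s⁻¹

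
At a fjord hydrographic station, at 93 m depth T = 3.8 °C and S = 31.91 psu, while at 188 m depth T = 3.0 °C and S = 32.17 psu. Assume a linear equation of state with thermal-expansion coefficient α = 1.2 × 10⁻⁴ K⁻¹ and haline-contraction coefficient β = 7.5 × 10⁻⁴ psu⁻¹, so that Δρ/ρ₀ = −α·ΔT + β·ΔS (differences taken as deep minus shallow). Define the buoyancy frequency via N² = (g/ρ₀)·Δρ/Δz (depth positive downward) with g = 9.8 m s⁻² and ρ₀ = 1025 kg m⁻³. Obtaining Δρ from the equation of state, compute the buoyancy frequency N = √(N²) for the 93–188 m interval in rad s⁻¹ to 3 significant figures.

5.48 × 10⁻³ rad s⁻¹

ΔT = -0.8 K, ΔS = +0.26 psu (deep − shallow).
Δρ/ρ₀ = −αΔT + βΔS = 9.60 × 10⁻⁵ + 1.95 × 10⁻⁴ = 2.91 × 10⁻⁴, so Δρ ≈ 0.2983 kg m⁻³.
N² = (g/ρ₀)·Δρ/Δz = g·(Δρ/ρ₀)/Δz = 9.8 × 2.91 × 10⁻⁴ / 95 = 3.0019 × 10⁻⁵ s⁻².
N = √(3.0019 × 10⁻⁵) = 5.4790 × 10⁻³ rad s⁻¹ ≈ 5.48 × 10⁻³ rad s⁻¹.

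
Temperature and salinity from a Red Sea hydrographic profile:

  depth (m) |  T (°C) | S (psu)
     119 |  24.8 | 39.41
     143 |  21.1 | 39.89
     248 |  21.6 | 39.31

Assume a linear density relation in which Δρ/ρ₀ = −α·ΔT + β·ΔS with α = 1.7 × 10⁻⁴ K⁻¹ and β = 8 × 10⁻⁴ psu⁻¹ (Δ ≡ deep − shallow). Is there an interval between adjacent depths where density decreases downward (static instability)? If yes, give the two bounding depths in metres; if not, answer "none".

143–248 m

Evaluate Δρ/ρ₀ = −αΔT + βΔS across each adjacent pair:
  119–143 m: −αΔT+βΔS = −(1.7 × 10⁻⁴)(-3.7)+(8 × 10⁻⁴)(+0.48) = 1.0 × 10⁻³ → stable
  143–248 m: −αΔT+βΔS = −(1.7 × 10⁻⁴)(+0.5)+(8 × 10⁻⁴)(-0.58) = -5.5 × 10⁻⁴ → UNSTABLE
The 143–248 m interval has Δρ < 0: lighter water underlies denser water.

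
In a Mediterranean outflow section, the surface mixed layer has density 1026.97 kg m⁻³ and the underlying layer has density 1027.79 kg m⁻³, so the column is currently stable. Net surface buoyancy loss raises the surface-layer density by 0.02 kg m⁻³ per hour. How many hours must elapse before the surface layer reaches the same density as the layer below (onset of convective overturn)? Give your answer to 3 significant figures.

Density deficit of the surface layer: 1027.79 − 1026.97 = 0.82 kg m⁻³.
Required change = 0.82 / 0.02 = 41.0 hours.

41.0 hours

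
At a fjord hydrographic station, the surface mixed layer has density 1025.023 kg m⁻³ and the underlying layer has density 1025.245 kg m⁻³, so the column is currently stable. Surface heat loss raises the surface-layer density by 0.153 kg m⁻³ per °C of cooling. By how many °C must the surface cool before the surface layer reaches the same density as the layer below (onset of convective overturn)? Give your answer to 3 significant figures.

1.45 °C

Density deficit of the surface layer: 1025.245 − 1025.023 = 0.222 kg m⁻³.
Required change = 0.222 / 0.153 = 1.45 °C.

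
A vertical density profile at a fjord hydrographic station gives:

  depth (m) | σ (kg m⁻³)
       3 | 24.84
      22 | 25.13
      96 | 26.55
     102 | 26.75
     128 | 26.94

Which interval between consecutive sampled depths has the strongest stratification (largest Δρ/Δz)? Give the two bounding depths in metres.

Compute the density gradient over each adjacent pair:
  3–22 m: Δρ/Δz = 0.29/19 = 0.015 kg m⁻⁴
  22–96 m: Δρ/Δz = 1.42/74 = 0.019 kg m⁻⁴
  96–102 m: Δρ/Δz = 0.20/6 = 0.033 kg m⁻⁴
  102–128 m: Δρ/Δz = 0.19/26 = 7.3 × 10⁻³ kg m⁻⁴
The largest gradient is in the 96–102 m interval — the pycnocline.

96–102 m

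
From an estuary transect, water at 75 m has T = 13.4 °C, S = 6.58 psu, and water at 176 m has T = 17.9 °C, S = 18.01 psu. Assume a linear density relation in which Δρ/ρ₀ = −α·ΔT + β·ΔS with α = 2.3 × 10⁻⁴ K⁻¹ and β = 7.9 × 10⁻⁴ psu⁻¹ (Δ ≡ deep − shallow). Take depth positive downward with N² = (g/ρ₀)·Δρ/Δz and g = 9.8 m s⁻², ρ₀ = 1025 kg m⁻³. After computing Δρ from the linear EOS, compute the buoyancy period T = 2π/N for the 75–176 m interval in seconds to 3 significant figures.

ΔT = +4.5 K, ΔS = +11.43 psu (deep − shallow).
Δρ/ρ₀ = −αΔT + βΔS = -1.035 × 10⁻³ + 9.0297 × 10⁻³ = 7.9947 × 10⁻³, so Δρ ≈ 8.195 kg m⁻³.
N² = (g/ρ₀)·Δρ/Δz = g·(Δρ/ρ₀)/Δz = 9.8 × 7.9947 × 10⁻³ / 101 = 7.7572 × 10⁻⁴ s⁻².
N = √(7.7572 × 10⁻⁴) = 0.027852 rad s⁻¹ → T = 2π/N = 225.59 s ≈ 226 s.

226 s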